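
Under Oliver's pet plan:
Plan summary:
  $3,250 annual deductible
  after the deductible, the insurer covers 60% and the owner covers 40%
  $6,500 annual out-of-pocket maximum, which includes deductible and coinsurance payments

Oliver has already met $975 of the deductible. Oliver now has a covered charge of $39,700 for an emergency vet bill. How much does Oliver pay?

$5,525

Deductible still to meet: $3,250 − $975 = $2,275.
The remaining $37,425 (= $39,700 − $2,275) moves to coinsurance.
Coinsurance: $37,425 × 40% = $14,970.
That puts the owner's cost at $2,275 + $14,970 = $17,245 before any cap.
Year-to-date out-of-pocket would reach $975 + $17,245 = $18,220, above the $6,500 maximum, so the owner pays only $6,500 − $975 = $5,525.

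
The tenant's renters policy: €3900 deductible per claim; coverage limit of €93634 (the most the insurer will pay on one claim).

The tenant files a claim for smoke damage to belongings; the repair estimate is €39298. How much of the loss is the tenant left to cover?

€3900

After the deductible, €39298 − €3900 = €35398 remains.
€35398 is within the €93634 limit, so the insurer pays €35398.
Tenant's share is the uncovered remainder: €39298 − €35398 = €3900.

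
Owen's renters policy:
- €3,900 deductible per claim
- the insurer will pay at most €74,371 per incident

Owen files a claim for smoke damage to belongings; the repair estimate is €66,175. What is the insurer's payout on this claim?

Less the €3,900 deductible: €66,175 − €3,900 = €62,275.
€62,275 ≤ €74,371, so the limit doesn't bind; insurer pays €62,275.

€62,275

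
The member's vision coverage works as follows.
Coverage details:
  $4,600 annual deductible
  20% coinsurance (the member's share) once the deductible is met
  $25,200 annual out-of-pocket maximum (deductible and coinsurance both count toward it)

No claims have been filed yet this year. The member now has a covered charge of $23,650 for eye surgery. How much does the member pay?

The full $4,600 deductible is still open; $4,600 of this bill applies to it.
After the $4,600 deductible portion, $23,650 − $4,600 = $19,050 is subject to coinsurance.
20% of $19,050 = $3,810 falls to the member.
So the member owes $4,600 + $3,810 = $8,410 before any cap.
Total out-of-pocket so far would be $0 + $8,410 = $8,410, below the $25,200 cap — no reduction.

$8,410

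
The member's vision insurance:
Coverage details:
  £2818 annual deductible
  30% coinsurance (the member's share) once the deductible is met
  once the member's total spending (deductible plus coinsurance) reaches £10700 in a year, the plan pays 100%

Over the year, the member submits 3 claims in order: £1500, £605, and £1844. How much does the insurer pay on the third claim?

£791.70

Claim 1 — £1500: entire amount goes to the deductible. Member owes £1500 (running OOP £1500). Plan pays £1500 − £1500 = £0.
Claim 2 — £605: fully absorbed by the deductible. Member pays £605; OOP now £2105. Insurer: £605 − £605 = £0.
Claim 3 — £1844: £713 to deductible, leaving £1131; 30% of £1131 = £339.30. Member owes £1052.30 (running OOP £3157.30). Plan pays £1844 − £1052.30 = £791.70.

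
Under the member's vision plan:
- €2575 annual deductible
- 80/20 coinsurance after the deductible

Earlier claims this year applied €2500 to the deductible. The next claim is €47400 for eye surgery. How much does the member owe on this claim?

Remaining deductible: €2575 − €2500 = €75.
That leaves €47400 − €75 = €47325 for coinsurance.
20% of €47325 = €9465 falls to the member.
That puts the member's cost at €75 + €9465 = €9540.

€9540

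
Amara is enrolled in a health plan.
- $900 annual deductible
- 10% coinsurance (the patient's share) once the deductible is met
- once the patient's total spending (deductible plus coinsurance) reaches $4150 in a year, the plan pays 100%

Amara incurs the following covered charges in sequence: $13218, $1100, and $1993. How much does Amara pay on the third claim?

$199.30

#1 ($13218): $900 finishes the deductible; $12318 goes to coinsurance; coinsurance $12318 × 10% = $1231.80. Cost to patient: $2131.80. OOP to date $2131.80.
#2 ($1100): deductible met; 10% of $1100 = $110. Patient pays $110; OOP now $2241.80.
#3 ($1993): 10% coinsurance on $1993 = $199.30. Patient pays $199.30; OOP now $2441.10.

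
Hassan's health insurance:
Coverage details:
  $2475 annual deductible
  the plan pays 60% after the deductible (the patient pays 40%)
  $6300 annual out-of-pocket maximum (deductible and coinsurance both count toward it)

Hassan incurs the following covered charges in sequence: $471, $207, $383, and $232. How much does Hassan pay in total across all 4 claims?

$1293

#1 ($471): all of it applies to the deductible. Cost to patient: $471. OOP to date $471.
#2 ($207): fully absorbed by the deductible. Patient pays $207; OOP now $678.
#3 ($383): entire amount goes to the deductible. Patient owes $383 (running OOP $1061).
#4 ($232): all of it applies to the deductible. Cost to patient: $232. OOP to date $1293.
Total paid by the patient: $471 + $207 + $383 + $232 = $1293.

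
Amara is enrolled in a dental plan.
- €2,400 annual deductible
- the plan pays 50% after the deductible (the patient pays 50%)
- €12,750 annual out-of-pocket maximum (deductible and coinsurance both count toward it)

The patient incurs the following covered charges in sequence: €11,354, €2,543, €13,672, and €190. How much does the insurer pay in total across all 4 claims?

Bill 1, €11,354: deductible takes €2,400, €8,954 remains; coinsurance €8,954 × 50% = €4,477. Patient pays €6,877; OOP now €6,877. Insurer: €11,354 − €6,877 = €4,477.
Bill 2, €2,543: 50% coinsurance on €2,543 = €1,271.50. Patient owes €1,271.50 (running OOP €8,148.50). Plan pays €2,543 − €1,271.50 = €1,271.50.
Bill 3, €13,672: deductible already satisfied, so patient's share is 50% × €13,672 = €6,836. Adding that to €8,148.50 gives €14,984.50, past the €12,750 cap; patient pays only €12,750 − €8,148.50 = €4,601.50. Plan pays €13,672 − €4,601.50 = €9,070.50.
Bill 4, €190: 50% coinsurance on €190 = €95. That would push OOP to €12,845, over the €12,750 cap, so patient pays €12,750 − €12,750 = €0. Plan pays €190 − €0 = €190.
Insurer total = bills − patient's total = €27,759 − €12,750 = €15,009.

€15,009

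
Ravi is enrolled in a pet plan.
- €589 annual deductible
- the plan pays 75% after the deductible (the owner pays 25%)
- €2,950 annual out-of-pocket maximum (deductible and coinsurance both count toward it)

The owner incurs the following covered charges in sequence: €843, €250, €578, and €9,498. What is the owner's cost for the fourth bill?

€2,090.50

Claim 1 (€843): €589 finishes the deductible; €254 goes to coinsurance; owner's 25% is €63.50. Owner pays €652.50; OOP now €652.50.
Claim 2 (€250): deductible met; 25% of €250 = €62.50. Cost to owner: €62.50. OOP to date €715.
Claim 3 (€578): deductible met; 25% of €578 = €144.50. Owner owes €144.50 (running OOP €859.50).
Claim 4 (€9,498): 25% coinsurance on €9,498 = €2,374.50. OOP would hit €3,234 > €2,950, so the cap limits the owner to €2,950 − €859.50 = €2,090.50.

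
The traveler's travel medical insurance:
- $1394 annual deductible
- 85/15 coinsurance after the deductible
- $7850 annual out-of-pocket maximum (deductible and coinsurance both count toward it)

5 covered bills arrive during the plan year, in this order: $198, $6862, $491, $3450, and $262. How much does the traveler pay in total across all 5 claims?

$2874.35

#1 ($198): entire amount goes to the deductible. Traveler pays $198; OOP now $198.
#2 ($6862): deductible takes $1196, $5666 remains; traveler's 15% is $849.90. Traveler pays $2045.90; OOP now $2243.90.
#3 ($491): deductible met; 15% of $491 = $73.65. Traveler owes $73.65 (running OOP $2317.55).
#4 ($3450): 15% coinsurance on $3450 = $517.50. Traveler pays $517.50; OOP now $2835.05.
#5 ($262): 15% coinsurance on $262 = $39.30. Cost to traveler: $39.30. OOP to date $2874.35.
Summing the traveler's payments: $198 + $2045.90 + $73.65 + $517.50 + $39.30 = $2874.35.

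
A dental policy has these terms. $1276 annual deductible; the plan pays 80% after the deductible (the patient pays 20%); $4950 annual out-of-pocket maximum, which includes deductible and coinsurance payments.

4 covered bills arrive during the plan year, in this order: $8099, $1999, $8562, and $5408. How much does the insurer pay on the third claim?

#1 ($8099): deductible takes $1276, $6823 remains; coinsurance $6823 × 20% = $1364.60. Patient pays $2640.60; OOP now $2640.60. Insurer: $8099 − $2640.60 = $5458.40.
#2 ($1999): 20% coinsurance on $1999 = $399.80. Patient owes $399.80 (running OOP $3040.40). Plan pays $1999 − $399.80 = $1599.20.
#3 ($8562): 20% coinsurance on $8562 = $1712.40. Patient owes $1712.40 (running OOP $4752.80). Insurer: $8562 − $1712.40 = $6849.60.

$6849.60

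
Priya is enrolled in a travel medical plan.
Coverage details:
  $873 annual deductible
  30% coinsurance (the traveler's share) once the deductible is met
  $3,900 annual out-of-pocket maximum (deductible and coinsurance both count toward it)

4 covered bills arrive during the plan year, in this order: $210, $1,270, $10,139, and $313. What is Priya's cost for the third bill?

$2,844.90

Claim 1 — $210: all of it applies to the deductible. Traveler owes $210 (running OOP $210).
Claim 2 — $1,270: $663 finishes the deductible; $607 goes to coinsurance; 30% of $607 = $182.10. Traveler pays $845.10; OOP now $1,055.10.
Claim 3 — $10,139: deductible met; 30% of $10,139 = $3,041.70. OOP would hit $4,096.80 > $3,900, so the cap limits the traveler to $3,900 − $1,055.10 = $2,844.90.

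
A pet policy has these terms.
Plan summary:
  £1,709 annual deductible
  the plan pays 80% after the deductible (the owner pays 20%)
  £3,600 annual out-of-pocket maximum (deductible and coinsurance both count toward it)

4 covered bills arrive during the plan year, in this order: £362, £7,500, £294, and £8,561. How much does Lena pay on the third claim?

£58.80

Claim 1 (£362): all of it applies to the deductible. Cost to owner: £362. OOP to date £362.
Claim 2 (£7,500): £1,347 finishes the deductible; £6,153 goes to coinsurance; owner's 20% is £1,230.60. Cost to owner: £2,577.60. OOP to date £2,939.60.
Claim 3 (£294): deductible already satisfied, so owner's share is 20% × £294 = £58.80. Cost to owner: £58.80. OOP to date £2,998.40.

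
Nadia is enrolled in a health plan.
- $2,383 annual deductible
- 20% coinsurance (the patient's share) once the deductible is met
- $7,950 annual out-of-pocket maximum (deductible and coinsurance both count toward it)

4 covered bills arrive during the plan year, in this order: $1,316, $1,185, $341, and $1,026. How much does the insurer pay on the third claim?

Bill 1, $1,316: all of it applies to the deductible. Cost to patient: $1,316. OOP to date $1,316. Plan pays $1,316 − $1,316 = $0.
Bill 2, $1,185: $1,067 finishes the deductible; $118 goes to coinsurance; patient's 20% is $23.60. Cost to patient: $1,090.60. OOP to date $2,406.60. Plan pays $1,185 − $1,090.60 = $94.40.
Bill 3, $341: 20% coinsurance on $341 = $68.20. Cost to patient: $68.20. OOP to date $2,474.80. Plan pays $341 − $68.20 = $272.80.

$272.80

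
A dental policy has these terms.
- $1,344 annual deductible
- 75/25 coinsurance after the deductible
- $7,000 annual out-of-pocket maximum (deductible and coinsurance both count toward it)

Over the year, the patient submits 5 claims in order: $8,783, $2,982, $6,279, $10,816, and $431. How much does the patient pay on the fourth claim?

Claim 1 ($8,783): $1,344 finishes the deductible; $7,439 goes to coinsurance; coinsurance $7,439 × 25% = $1,859.75. Cost to patient: $3,203.75. OOP to date $3,203.75.
Claim 2 ($2,982): deductible met; 25% of $2,982 = $745.50. Patient owes $745.50 (running OOP $3,949.25).
Claim 3 ($6,279): deductible already satisfied, so patient's share is 25% × $6,279 = $1,569.75. Cost to patient: $1,569.75. OOP to date $5,519.
Claim 4 ($10,816): deductible met; 25% of $10,816 = $2,704. OOP would hit $8,223 > $7,000, so the cap limits the patient to $7,000 − $5,519 = $1,481.

$1,481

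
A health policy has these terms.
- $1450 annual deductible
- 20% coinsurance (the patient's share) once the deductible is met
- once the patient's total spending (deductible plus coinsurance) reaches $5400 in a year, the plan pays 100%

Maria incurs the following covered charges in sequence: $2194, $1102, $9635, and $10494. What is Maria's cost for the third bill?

$1927

Claim 1 — $2194: $1450 finishes the deductible; $744 goes to coinsurance; patient's 20% is $148.80. Patient pays $1598.80; OOP now $1598.80.
Claim 2 — $1102: deductible met; 20% of $1102 = $220.40. Patient pays $220.40; OOP now $1819.20.
Claim 3 — $9635: deductible met; 20% of $9635 = $1927. Patient owes $1927 (running OOP $3746.20).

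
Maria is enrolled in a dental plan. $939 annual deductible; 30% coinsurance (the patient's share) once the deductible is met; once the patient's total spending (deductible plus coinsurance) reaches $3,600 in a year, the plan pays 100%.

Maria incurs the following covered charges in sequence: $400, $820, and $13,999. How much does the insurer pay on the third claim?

Bill 1, $400: fully absorbed by the deductible. Patient owes $400 (running OOP $400). Plan pays $400 − $400 = $0.
Bill 2, $820: deductible takes $539, $281 remains; patient's 30% is $84.30. Cost to patient: $623.30. OOP to date $1,023.30. Insurer: $820 − $623.30 = $196.70.
Bill 3, $13,999: 30% coinsurance on $13,999 = $4,199.70. Adding that to $1,023.30 gives $5,223, past the $3,600 cap; patient pays only $3,600 − $1,023.30 = $2,576.70. Plan pays $13,999 − $2,576.70 = $11,422.30.

$11,422.30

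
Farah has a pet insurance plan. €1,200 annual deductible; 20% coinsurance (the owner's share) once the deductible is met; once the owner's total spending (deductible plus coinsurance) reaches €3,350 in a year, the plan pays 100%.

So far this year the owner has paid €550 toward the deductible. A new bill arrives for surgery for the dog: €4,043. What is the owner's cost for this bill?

Remaining deductible: €1,200 − €550 = €650.
The remaining €3,393 (= €4,043 − €650) moves to coinsurance.
Coinsurance: €3,393 × 20% = €678.60.
That puts the owner's cost at €650 + €678.60 = €1,328.60 before any cap.
Year-to-date out-of-pocket becomes €550 + €1,328.60 = €1,878.60, still under the €3,350 maximum, so no cap applies.

€1,328.60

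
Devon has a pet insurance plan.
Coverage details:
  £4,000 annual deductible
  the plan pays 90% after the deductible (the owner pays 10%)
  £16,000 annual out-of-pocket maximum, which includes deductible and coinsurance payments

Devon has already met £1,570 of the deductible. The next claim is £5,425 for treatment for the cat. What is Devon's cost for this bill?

£1,570 of the £4,000 deductible is already met, leaving £2,430.
After the £2,430 deductible portion, £5,425 − £2,430 = £2,995 is subject to coinsurance.
Coinsurance: £2,995 × 10% = £299.50.
Owner responsibility before any cap: £2,430 + £299.50 = £2,729.50.
Cumulative spending £1,570 + £2,729.50 = £4,299.50 stays under the £16,000 maximum.

£2,729.50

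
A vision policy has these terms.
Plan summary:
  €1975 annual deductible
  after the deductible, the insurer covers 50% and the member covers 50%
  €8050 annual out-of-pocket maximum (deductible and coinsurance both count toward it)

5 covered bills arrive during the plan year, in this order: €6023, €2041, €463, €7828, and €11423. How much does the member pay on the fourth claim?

€2799

Claim 1 (€6023): €1975 to deductible, leaving €4048; coinsurance €4048 × 50% = €2024. Cost to member: €3999. OOP to date €3999.
Claim 2 (€2041): deductible already satisfied, so member's share is 50% × €2041 = €1020.50. Member pays €1020.50; OOP now €5019.50.
Claim 3 (€463): deductible already satisfied, so member's share is 50% × €463 = €231.50. Member owes €231.50 (running OOP €5251).
Claim 4 (€7828): 50% coinsurance on €7828 = €3914. OOP would hit €9165 > €8050, so the cap limits the member to €8050 − €5251 = €2799.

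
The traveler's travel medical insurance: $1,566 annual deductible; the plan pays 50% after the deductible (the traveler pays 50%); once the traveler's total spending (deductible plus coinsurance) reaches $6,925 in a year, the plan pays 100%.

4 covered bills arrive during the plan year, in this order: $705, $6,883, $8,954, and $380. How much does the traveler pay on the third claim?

Bill 1, $705: all of it applies to the deductible. Traveler owes $705 (running OOP $705).
Bill 2, $6,883: deductible takes $861, $6,022 remains; coinsurance $6,022 × 50% = $3,011. Traveler owes $3,872 (running OOP $4,577).
Bill 3, $8,954: deductible met; 50% of $8,954 = $4,477. OOP would hit $9,054 > $6,925, so the cap limits the traveler to $6,925 − $4,577 = $2,348.

$2,348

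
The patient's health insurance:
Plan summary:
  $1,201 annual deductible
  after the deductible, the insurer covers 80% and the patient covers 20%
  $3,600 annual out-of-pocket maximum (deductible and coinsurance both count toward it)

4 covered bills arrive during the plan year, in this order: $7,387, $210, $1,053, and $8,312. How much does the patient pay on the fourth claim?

$909.20

Claim 1 ($7,387): $1,201 to deductible, leaving $6,186; patient's 20% is $1,237.20. Patient owes $2,438.20 (running OOP $2,438.20).
Claim 2 ($210): deductible already satisfied, so patient's share is 20% × $210 = $42. Cost to patient: $42. OOP to date $2,480.20.
Claim 3 ($1,053): deductible already satisfied, so patient's share is 20% × $1,053 = $210.60. Patient owes $210.60 (running OOP $2,690.80).
Claim 4 ($8,312): deductible already satisfied, so patient's share is 20% × $8,312 = $1,662.40. OOP would hit $4,353.20 > $3,600, so the cap limits the patient to $3,600 − $2,690.80 = $909.20.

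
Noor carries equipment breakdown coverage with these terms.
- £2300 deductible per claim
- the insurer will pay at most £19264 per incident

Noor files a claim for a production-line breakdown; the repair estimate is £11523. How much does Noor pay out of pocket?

£2300

Less the £2300 deductible: £11523 − £2300 = £9223.
£9223 ≤ £19264, so the limit doesn't bind; insurer pays £9223.
Out of pocket: £11523 − £9223 = £2300.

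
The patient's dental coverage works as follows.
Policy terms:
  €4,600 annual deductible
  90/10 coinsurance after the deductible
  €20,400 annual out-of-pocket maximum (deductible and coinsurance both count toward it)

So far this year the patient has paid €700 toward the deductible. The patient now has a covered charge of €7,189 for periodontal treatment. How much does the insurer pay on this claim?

€2,960.10

€700 of the €4,600 deductible is already met, leaving €3,900.
After the €3,900 deductible portion, €7,189 − €3,900 = €3,289 is subject to coinsurance.
Patient's 10% share of €3,289 is €328.90.
That puts the patient's cost at €3,900 + €328.90 = €4,228.90 before any cap.
Year-to-date out-of-pocket becomes €700 + €4,228.90 = €4,928.90, still under the €20,400 maximum, so no cap applies.
The plan picks up €7,189 − €4,228.90 = €2,960.10.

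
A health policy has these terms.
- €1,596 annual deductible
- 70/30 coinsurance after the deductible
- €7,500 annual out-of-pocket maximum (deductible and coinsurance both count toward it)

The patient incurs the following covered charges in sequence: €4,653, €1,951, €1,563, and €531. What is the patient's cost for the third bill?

#1 (€4,653): €1,596 to deductible, leaving €3,057; 30% of €3,057 = €917.10. Cost to patient: €2,513.10. OOP to date €2,513.10.
#2 (€1,951): deductible met; 30% of €1,951 = €585.30. Patient owes €585.30 (running OOP €3,098.40).
#3 (€1,563): deductible already satisfied, so patient's share is 30% × €1,563 = €468.90. Cost to patient: €468.90. OOP to date €3,567.30.

€468.90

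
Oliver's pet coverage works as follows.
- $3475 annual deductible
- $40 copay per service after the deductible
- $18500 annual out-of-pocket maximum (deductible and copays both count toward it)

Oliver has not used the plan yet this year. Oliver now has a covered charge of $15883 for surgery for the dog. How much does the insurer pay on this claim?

Nothing has been paid toward the $3475 deductible, so the first $3475 of this charge is applied there.
That leaves $15883 − $3475 = $12408 for the copay.
Copay on this service: $40.
Owner responsibility before any cap: $3475 + $40 = $3515.
Year-to-date out-of-pocket becomes $0 + $3515 = $3515, still under the $18500 maximum, so no cap applies.
The plan picks up $15883 − $3515 = $12368.

$12368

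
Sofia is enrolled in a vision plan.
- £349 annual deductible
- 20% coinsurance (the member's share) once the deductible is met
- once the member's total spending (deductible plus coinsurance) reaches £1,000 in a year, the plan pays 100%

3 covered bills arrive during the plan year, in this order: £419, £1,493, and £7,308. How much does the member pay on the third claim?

Claim 1 — £419: deductible takes £349, £70 remains; coinsurance £70 × 20% = £14. Member pays £363; OOP now £363.
Claim 2 — £1,493: 20% coinsurance on £1,493 = £298.60. Member pays £298.60; OOP now £661.60.
Claim 3 — £7,308: 20% coinsurance on £7,308 = £1,461.60. That would push OOP to £2,123.20, over the £1,000 cap, so member pays £1,000 − £661.60 = £338.40.

£338.40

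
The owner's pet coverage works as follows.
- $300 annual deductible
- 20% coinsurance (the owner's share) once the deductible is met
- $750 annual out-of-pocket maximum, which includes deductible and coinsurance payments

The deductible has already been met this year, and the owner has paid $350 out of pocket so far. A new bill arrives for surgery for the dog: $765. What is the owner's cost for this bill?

With the deductible met, the entire $765 is subject to coinsurance.
Owner's 20% share of $765 is $153.
Total out-of-pocket so far would be $350 + $153 = $503, below the $750 cap — no reduction.

$153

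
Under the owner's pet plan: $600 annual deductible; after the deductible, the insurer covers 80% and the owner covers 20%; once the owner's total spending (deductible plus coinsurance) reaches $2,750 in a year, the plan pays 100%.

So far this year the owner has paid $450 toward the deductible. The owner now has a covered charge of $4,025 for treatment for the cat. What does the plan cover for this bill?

$3,100

Remaining deductible: $600 − $450 = $150.
After the $150 deductible portion, $4,025 − $150 = $3,875 is subject to coinsurance.
Owner's 20% share of $3,875 is $775.
Owner responsibility before any cap: $150 + $775 = $925.
Cumulative spending $450 + $925 = $1,375 stays under the $2,750 maximum.
The plan picks up $4,025 − $925 = $3,100.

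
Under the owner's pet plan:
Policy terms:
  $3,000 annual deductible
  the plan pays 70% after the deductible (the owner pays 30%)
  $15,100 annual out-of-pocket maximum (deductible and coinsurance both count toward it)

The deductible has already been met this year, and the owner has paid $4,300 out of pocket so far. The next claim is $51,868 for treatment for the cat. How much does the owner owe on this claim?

$10,800

With the deductible met, the entire $51,868 is subject to coinsurance.
Coinsurance: $51,868 × 30% = $15,560.40.
Adding $15,560.40 to the $4,300 already spent would give $19,860.40, which exceeds the $15,100 cap; the owner pays just $15,100 − $4,300 = $10,800.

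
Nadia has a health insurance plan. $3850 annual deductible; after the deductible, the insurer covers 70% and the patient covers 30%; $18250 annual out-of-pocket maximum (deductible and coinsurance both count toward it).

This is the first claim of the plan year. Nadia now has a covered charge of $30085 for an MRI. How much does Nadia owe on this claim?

$11720.50

Deductible not yet touched, so the first $3850 of the bill goes to the deductible.
The remaining $26235 (= $30085 − $3850) moves to coinsurance.
30% of $26235 = $7870.50 falls to the patient.
That puts the patient's cost at $3850 + $7870.50 = $11720.50 before any cap.
Year-to-date out-of-pocket becomes $0 + $11720.50 = $11720.50, still under the $18250 maximum, so no cap applies.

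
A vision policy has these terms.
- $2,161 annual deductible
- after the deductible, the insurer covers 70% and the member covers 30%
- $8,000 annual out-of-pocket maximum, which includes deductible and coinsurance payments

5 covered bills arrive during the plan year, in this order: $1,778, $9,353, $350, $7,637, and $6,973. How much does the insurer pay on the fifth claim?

#1 ($1,778): all of it applies to the deductible. Member pays $1,778; OOP now $1,778. Plan pays $1,778 − $1,778 = $0.
#2 ($9,353): deductible takes $383, $8,970 remains; coinsurance $8,970 × 30% = $2,691. Member owes $3,074 (running OOP $4,852). Plan pays $9,353 − $3,074 = $6,279.
#3 ($350): deductible already satisfied, so member's share is 30% × $350 = $105. Member pays $105; OOP now $4,957. Insurer: $350 − $105 = $245.
#4 ($7,637): deductible met; 30% of $7,637 = $2,291.10. Member pays $2,291.10; OOP now $7,248.10. Insurer: $7,637 − $2,291.10 = $5,345.90.
#5 ($6,973): deductible already satisfied, so member's share is 30% × $6,973 = $2,091.90. OOP would hit $9,340 > $8,000, so the cap limits the member to $8,000 − $7,248.10 = $751.90. Plan pays $6,973 − $751.90 = $6,221.10.

$6,221.10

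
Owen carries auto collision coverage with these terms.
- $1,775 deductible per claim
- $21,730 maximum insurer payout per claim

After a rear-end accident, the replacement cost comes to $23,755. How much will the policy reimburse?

After the deductible, $23,755 − $1,775 = $21,980 remains.
$21,980 exceeds the $21,730 limit, so the insurer pays the limit: $21,730.

$21,730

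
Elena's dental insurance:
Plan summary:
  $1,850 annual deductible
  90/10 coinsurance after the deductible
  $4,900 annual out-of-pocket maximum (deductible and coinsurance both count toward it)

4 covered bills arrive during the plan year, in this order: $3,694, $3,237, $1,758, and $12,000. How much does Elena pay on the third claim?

Claim 1 — $3,694: deductible takes $1,850, $1,844 remains; 10% of $1,844 = $184.40. Patient owes $2,034.40 (running OOP $2,034.40).
Claim 2 — $3,237: deductible already satisfied, so patient's share is 10% × $3,237 = $323.70. Cost to patient: $323.70. OOP to date $2,358.10.
Claim 3 — $1,758: 10% coinsurance on $1,758 = $175.80. Patient pays $175.80; OOP now $2,533.90.

$175.80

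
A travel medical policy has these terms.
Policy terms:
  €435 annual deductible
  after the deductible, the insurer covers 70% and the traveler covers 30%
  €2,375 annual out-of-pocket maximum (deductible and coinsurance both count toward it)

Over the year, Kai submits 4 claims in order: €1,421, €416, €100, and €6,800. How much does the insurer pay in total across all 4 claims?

#1 (€1,421): €435 to deductible, leaving €986; traveler's 30% is €295.80. Traveler pays €730.80; OOP now €730.80. Insurer: €1,421 − €730.80 = €690.20.
#2 (€416): deductible already satisfied, so traveler's share is 30% × €416 = €124.80. Traveler owes €124.80 (running OOP €855.60). Plan pays €416 − €124.80 = €291.20.
#3 (€100): deductible already satisfied, so traveler's share is 30% × €100 = €30. Traveler pays €30; OOP now €885.60. Insurer: €100 − €30 = €70.
#4 (€6,800): 30% coinsurance on €6,800 = €2,040. Adding that to €885.60 gives €2,925.60, past the €2,375 cap; traveler pays only €2,375 − €885.60 = €1,489.40. Plan pays €6,800 − €1,489.40 = €5,310.60.
Insurer total: €690.20 + €291.20 + €70 + €5,310.60 = €6,362.

€6,362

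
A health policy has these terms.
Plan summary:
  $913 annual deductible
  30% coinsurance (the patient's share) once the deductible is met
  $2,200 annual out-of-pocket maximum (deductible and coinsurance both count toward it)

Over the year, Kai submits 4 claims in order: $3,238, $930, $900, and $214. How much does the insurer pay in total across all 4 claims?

#1 ($3,238): $913 to deductible, leaving $2,325; 30% of $2,325 = $697.50. Patient owes $1,610.50 (running OOP $1,610.50). Plan pays $3,238 − $1,610.50 = $1,627.50.
#2 ($930): 30% coinsurance on $930 = $279. Patient pays $279; OOP now $1,889.50. Insurer: $930 − $279 = $651.
#3 ($900): deductible met; 30% of $900 = $270. Patient pays $270; OOP now $2,159.50. Plan pays $900 − $270 = $630.
#4 ($214): 30% coinsurance on $214 = $64.20. OOP would hit $2,223.70 > $2,200, so the cap limits the patient to $2,200 − $2,159.50 = $40.50. Plan pays $214 − $40.50 = $173.50.
Insurer total = bills − patient's total = $5,282 − $2,200 = $3,082.

$3,082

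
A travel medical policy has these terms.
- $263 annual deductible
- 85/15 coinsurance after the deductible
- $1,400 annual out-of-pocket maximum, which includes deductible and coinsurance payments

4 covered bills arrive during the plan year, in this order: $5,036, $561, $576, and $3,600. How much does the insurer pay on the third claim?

$489.60

Claim 1 ($5,036): $263 to deductible, leaving $4,773; 15% of $4,773 = $715.95. Traveler pays $978.95; OOP now $978.95. Insurer: $5,036 − $978.95 = $4,057.05.
Claim 2 ($561): deductible met; 15% of $561 = $84.15. Traveler owes $84.15 (running OOP $1,063.10). Plan pays $561 − $84.15 = $476.85.
Claim 3 ($576): deductible already satisfied, so traveler's share is 15% × $576 = $86.40. Cost to traveler: $86.40. OOP to date $1,149.50. Plan pays $576 − $86.40 = $489.60.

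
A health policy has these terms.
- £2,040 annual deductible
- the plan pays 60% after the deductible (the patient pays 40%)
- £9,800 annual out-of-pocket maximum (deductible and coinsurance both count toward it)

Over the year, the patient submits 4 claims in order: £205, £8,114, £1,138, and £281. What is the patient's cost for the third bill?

#1 (£205): all of it applies to the deductible. Patient owes £205 (running OOP £205).
#2 (£8,114): £1,835 finishes the deductible; £6,279 goes to coinsurance; patient's 40% is £2,511.60. Patient pays £4,346.60; OOP now £4,551.60.
#3 (£1,138): deductible already satisfied, so patient's share is 40% × £1,138 = £455.20. Patient owes £455.20 (running OOP £5,006.80).

£455.20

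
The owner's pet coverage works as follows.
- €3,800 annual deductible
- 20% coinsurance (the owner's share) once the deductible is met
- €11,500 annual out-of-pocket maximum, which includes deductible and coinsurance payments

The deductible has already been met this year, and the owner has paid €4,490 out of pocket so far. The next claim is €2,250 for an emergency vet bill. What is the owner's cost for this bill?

With the deductible met, the entire €2,250 is subject to coinsurance.
Coinsurance: €2,250 × 20% = €450.
Year-to-date out-of-pocket becomes €4,490 + €450 = €4,940, still under the €11,500 maximum, so no cap applies.

€450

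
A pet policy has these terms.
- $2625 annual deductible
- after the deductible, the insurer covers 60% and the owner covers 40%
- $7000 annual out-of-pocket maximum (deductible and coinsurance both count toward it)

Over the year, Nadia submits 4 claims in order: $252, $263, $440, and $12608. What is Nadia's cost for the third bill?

Bill 1, $252: all of it applies to the deductible. Owner pays $252; OOP now $252.
Bill 2, $263: all of it applies to the deductible. Owner owes $263 (running OOP $515).
Bill 3, $440: entire amount goes to the deductible. Owner pays $440; OOP now $955.

$440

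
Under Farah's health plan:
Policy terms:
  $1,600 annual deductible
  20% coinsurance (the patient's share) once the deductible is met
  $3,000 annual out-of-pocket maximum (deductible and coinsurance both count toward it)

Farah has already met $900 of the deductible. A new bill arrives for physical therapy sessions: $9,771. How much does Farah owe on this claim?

Remaining deductible: $1,600 − $900 = $700.
After the $700 deductible portion, $9,771 − $700 = $9,071 is subject to coinsurance.
Coinsurance: $9,071 × 20% = $1,814.20.
Patient responsibility before any cap: $700 + $1,814.20 = $2,514.20.
Adding $2,514.20 to the $900 already spent would give $3,414.20, which exceeds the $3,000 cap; the patient pays just $3,000 − $900 = $2,100.

$2,100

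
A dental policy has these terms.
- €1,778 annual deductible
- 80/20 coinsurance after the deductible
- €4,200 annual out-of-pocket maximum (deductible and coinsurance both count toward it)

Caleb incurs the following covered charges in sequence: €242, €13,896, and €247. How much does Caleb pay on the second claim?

Claim 1 (€242): entire amount goes to the deductible. Patient owes €242 (running OOP €242).
Claim 2 (€13,896): €1,536 to deductible, leaving €12,360; patient's 20% is €2,472. Deductible plus coinsurance: €1,536 + €2,472 = €4,008. Adding that to €242 gives €4,250, past the €4,200 cap; patient pays only €4,200 − €242 = €3,958.

€3,958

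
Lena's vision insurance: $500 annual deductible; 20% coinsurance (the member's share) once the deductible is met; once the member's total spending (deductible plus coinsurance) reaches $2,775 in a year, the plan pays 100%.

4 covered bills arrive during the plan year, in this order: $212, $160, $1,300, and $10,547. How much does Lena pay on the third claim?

$362.40

#1 ($212): fully absorbed by the deductible. Member owes $212 (running OOP $212).
#2 ($160): fully absorbed by the deductible. Member owes $160 (running OOP $372).
#3 ($1,300): deductible takes $128, $1,172 remains; 20% of $1,172 = $234.40. Member pays $362.40; OOP now $734.40.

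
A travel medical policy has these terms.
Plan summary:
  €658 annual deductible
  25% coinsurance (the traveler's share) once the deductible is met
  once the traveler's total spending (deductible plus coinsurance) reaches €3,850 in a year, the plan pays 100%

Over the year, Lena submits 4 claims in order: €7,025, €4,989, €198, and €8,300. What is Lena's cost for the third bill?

Claim 1 — €7,025: €658 finishes the deductible; €6,367 goes to coinsurance; 25% of €6,367 = €1,591.75. Traveler pays €2,249.75; OOP now €2,249.75.
Claim 2 — €4,989: deductible met; 25% of €4,989 = €1,247.25. Traveler owes €1,247.25 (running OOP €3,497).
Claim 3 — €198: deductible met; 25% of €198 = €49.50. Traveler pays €49.50; OOP now €3,546.50.

€49.50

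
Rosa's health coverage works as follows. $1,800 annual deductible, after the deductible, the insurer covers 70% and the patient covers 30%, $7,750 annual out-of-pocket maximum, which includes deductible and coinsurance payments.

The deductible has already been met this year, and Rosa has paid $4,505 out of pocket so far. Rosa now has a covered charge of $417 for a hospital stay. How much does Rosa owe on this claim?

$125.10

The deductible is already satisfied, so the full bill goes to coinsurance.
Patient's 30% share of $417 is $125.10.
Cumulative spending $4,505 + $125.10 = $4,630.10 stays under the $7,750 maximum.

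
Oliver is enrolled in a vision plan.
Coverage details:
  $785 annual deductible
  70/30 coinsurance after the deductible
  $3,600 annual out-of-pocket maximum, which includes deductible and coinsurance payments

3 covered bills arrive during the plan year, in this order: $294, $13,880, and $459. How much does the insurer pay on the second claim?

Claim 1 ($294): fully absorbed by the deductible. Member owes $294 (running OOP $294). Insurer: $294 − $294 = $0.
Claim 2 ($13,880): $491 to deductible, leaving $13,389; coinsurance $13,389 × 30% = $4,016.70. Deductible plus coinsurance: $491 + $4,016.70 = $4,507.70. That would push OOP to $4,801.70, over the $3,600 cap, so member pays $3,600 − $294 = $3,306. Plan pays $13,880 − $3,306 = $10,574.

$10,574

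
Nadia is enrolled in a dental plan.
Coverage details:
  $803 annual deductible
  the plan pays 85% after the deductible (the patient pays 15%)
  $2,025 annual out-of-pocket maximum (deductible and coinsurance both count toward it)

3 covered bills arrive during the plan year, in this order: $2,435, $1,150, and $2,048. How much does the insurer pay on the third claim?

Claim 1 ($2,435): deductible takes $803, $1,632 remains; patient's 15% is $244.80. Patient owes $1,047.80 (running OOP $1,047.80). Insurer: $2,435 − $1,047.80 = $1,387.20.
Claim 2 ($1,150): 15% coinsurance on $1,150 = $172.50. Patient pays $172.50; OOP now $1,220.30. Plan pays $1,150 − $172.50 = $977.50.
Claim 3 ($2,048): deductible already satisfied, so patient's share is 15% × $2,048 = $307.20. Patient pays $307.20; OOP now $1,527.50. Insurer: $2,048 − $307.20 = $1,740.80.

$1,740.80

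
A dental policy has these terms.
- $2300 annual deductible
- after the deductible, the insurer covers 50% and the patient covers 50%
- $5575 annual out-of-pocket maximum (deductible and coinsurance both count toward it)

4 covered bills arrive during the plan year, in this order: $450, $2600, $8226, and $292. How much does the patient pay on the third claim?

$2900

#1 ($450): fully absorbed by the deductible. Cost to patient: $450. OOP to date $450.
#2 ($2600): deductible takes $1850, $750 remains; patient's 50% is $375. Patient pays $2225; OOP now $2675.
#3 ($8226): 50% coinsurance on $8226 = $4113. Adding that to $2675 gives $6788, past the $5575 cap; patient pays only $5575 − $2675 = $2900.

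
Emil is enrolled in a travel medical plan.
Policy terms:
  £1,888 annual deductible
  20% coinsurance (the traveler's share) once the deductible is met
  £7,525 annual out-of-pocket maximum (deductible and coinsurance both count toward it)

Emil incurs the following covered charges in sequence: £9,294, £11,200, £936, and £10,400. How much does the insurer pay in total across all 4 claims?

£24,305

Claim 1 — £9,294: £1,888 to deductible, leaving £7,406; 20% of £7,406 = £1,481.20. Traveler owes £3,369.20 (running OOP £3,369.20). Plan pays £9,294 − £3,369.20 = £5,924.80.
Claim 2 — £11,200: 20% coinsurance on £11,200 = £2,240. Traveler owes £2,240 (running OOP £5,609.20). Insurer: £11,200 − £2,240 = £8,960.
Claim 3 — £936: deductible already satisfied, so traveler's share is 20% × £936 = £187.20. Cost to traveler: £187.20. OOP to date £5,796.40. Plan pays £936 − £187.20 = £748.80.
Claim 4 — £10,400: deductible already satisfied, so traveler's share is 20% × £10,400 = £2,080. Adding that to £5,796.40 gives £7,876.40, past the £7,525 cap; traveler pays only £7,525 − £5,796.40 = £1,728.60. Plan pays £10,400 − £1,728.60 = £8,671.40.
Insurer total: £5,924.80 + £8,960 + £748.80 + £8,671.40 = £24,305.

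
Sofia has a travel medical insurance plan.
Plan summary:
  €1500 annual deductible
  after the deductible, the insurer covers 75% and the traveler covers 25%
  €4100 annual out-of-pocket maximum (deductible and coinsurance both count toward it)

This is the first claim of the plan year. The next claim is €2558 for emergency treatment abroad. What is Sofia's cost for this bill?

Deductible not yet touched, so the first €1500 of the bill goes to the deductible.
After the €1500 deductible portion, €2558 − €1500 = €1058 is subject to coinsurance.
25% of €1058 = €264.50 falls to the traveler.
So the traveler owes €1500 + €264.50 = €1764.50 before any cap.
Year-to-date out-of-pocket becomes €0 + €1764.50 = €1764.50, still under the €4100 maximum, so no cap applies.

€1764.50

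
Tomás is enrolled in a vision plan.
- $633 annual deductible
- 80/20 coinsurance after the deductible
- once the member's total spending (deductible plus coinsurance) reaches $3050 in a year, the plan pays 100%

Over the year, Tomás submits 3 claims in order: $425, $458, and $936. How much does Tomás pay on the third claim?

Claim 1 ($425): entire amount goes to the deductible. Member pays $425; OOP now $425.
Claim 2 ($458): $208 to deductible, leaving $250; coinsurance $250 × 20% = $50. Cost to member: $258. OOP to date $683.
Claim 3 ($936): deductible met; 20% of $936 = $187.20. Member owes $187.20 (running OOP $870.20).

$187.20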